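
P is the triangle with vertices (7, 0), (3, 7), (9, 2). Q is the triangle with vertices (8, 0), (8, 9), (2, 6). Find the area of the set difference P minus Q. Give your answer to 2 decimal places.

1.87

|P| = 11, |P∩Q| = 9.1285.
|P ∖ Q| = |P| − |P∩Q| = 11 − 9.1285 = 1.87.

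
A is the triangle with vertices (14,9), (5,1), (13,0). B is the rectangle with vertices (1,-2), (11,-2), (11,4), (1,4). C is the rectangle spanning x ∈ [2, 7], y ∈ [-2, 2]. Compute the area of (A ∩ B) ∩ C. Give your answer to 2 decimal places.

1.69

The region (A ∩ B) ∩ C is the polygon with vertices (6.125,2), (7,2), (7,0.75), (5,1).
By the shoelace formula its area is 1.69.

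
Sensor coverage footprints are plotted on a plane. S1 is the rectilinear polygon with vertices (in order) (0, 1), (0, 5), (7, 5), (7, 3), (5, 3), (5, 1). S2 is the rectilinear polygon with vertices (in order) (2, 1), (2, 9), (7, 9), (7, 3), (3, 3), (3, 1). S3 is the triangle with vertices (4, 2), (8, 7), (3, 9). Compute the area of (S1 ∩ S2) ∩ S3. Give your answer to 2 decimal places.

3.77

The region (S1 ∩ S2) ∩ S3 is the polygon with vertices (3.857,3), (3.571,5), (6.4,5), (4.8,3).
By the shoelace formula its area is 3.77.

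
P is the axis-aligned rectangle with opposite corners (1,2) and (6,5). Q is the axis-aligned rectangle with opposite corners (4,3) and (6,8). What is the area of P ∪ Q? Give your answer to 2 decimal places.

21.00

By inclusion–exclusion:
Individual areas: |P| = 15, |Q| = 10.
|P∩Q|: x∈[4,6], y∈[3,5] → 2·2 = 4.
|P ∪ Q| = 25 − 4 = 21.00.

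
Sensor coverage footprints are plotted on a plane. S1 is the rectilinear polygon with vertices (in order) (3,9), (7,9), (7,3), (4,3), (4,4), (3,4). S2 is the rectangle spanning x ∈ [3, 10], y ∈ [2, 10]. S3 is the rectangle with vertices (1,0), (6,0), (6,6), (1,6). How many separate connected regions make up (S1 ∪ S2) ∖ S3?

(S1 ∪ S2) ∖ S3 is a single connected region.

1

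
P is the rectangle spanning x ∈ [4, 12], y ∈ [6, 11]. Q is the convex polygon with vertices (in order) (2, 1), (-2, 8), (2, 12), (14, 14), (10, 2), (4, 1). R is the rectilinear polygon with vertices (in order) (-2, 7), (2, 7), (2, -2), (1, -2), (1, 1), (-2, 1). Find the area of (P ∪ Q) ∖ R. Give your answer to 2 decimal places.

|P ∪ Q| = 135.6667.
|(P ∪ Q) ∩ R| = 10.2857.
|(P ∪ Q) ∖ R| = 135.6667 − 10.2857 = 125.38.

125.38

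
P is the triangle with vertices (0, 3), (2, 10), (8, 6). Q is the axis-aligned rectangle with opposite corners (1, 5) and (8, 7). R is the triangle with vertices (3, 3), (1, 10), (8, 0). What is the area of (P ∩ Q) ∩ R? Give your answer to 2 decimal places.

The region (P ∩ Q) ∩ R is the polygon with vertices (3.1,7), (4.5,5), (2.429,5), (1.857,7).
By the shoelace formula its area is 3.31.

3.31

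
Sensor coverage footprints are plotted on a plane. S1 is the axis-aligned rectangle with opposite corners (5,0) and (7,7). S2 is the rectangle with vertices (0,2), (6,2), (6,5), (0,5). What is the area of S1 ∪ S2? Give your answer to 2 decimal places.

By inclusion–exclusion:
Individual areas: |S1| = 14, |S2| = 18.
|S1∩S2|: x∈[5,6], y∈[2,5] → 1·3 = 3.
|S1 ∪ S2| = 32 − 3 = 29.00.

29.00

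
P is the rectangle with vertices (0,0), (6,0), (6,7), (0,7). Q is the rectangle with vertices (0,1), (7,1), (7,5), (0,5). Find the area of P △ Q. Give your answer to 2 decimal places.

|P∩Q|: x∈[0,6], y∈[1,5] → 6·4 = 24.
|P △ Q| = |P| + |Q| − 2·|P∩Q| = 42 + 28 − 48 = 22.00.

22.00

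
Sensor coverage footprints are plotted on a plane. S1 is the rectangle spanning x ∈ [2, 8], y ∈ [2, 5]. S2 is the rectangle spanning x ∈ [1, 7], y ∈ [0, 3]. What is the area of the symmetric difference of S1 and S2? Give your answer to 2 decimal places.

26.00

|S1∩S2|: x∈[2,7], y∈[2,3] → 5·1 = 5.
|S1 △ S2| = |S1| + |S2| − 2·|S1∩S2| = 18 + 18 − 10 = 26.00.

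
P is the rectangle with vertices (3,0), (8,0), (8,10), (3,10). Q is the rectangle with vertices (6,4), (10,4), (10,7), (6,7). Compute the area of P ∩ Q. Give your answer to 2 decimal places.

6.00

|P∩Q|: x∈[6,8], y∈[4,7] → 2·3 = 6.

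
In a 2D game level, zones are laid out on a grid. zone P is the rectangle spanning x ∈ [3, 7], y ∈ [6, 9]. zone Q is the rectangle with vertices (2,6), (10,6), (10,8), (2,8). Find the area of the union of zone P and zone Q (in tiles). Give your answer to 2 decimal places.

By inclusion–exclusion:
Individual areas: |zone P| = 12, |zone Q| = 16.
|zone P∩zone Q|: x∈[3,7], y∈[6,8] → 4·2 = 8.
|zone P ∪ zone Q| = 28 − 8 = 20.00.

20.00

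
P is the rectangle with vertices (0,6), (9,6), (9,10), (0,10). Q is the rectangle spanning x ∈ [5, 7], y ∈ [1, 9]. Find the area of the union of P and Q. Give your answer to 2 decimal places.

By inclusion–exclusion:
Individual areas: |P| = 36, |Q| = 16.
|P∩Q|: x∈[5,7], y∈[6,9] → 2·3 = 6.
|P ∪ Q| = 52 − 6 = 46.00.

46.00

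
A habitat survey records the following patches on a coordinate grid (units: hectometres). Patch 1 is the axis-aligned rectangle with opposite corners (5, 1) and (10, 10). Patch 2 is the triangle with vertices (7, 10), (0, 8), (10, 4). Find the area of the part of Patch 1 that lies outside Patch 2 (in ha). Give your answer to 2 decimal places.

|Patch 1| = 45, |Patch 1∩Patch 2| = 15.4286.
|Patch 1 ∖ Patch 2| = |Patch 1| − |Patch 1∩Patch 2| = 45 − 15.4286 = 29.57.

29.57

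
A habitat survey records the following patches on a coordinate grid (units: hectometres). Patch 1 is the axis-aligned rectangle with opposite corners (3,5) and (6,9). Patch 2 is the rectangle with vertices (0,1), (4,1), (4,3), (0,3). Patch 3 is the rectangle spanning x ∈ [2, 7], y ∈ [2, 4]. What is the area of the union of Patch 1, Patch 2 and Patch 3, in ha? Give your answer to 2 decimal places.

By inclusion–exclusion:
Individual areas: |Patch 1| = 12, |Patch 2| = 8, |Patch 3| = 10.
|Patch 1∩Patch 2| = 0 (no overlap).
|Patch 1∩Patch 3| = 0 (no overlap).
|Patch 2∩Patch 3|: x∈[2,4], y∈[2,3] → 2·1 = 2.
|Patch 1∩Patch 2∩Patch 3| = 0.
|Patch 1 ∪ Patch 2 ∪ Patch 3| = 30 − 2 + 0 = 28.00.

28.00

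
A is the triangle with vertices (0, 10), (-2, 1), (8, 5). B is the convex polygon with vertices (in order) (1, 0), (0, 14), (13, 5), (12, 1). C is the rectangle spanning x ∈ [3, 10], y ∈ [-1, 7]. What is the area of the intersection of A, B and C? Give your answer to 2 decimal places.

The intersection is the polygon with vertices (3,3), (3,7), (4.8,7), (8,5).
By the shoelace formula its area is 11.80.

11.80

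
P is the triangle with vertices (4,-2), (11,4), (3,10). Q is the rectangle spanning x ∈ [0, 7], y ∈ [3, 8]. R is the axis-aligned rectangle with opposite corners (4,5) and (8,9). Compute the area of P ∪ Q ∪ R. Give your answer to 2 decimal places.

66.92

By inclusion–exclusion:
Individual areas: |P| = 45, |Q| = 35, |R| = 16.
|P∩Q| = 17.4583.
|P∩R| = 10.9583.
|Q∩R|: x∈[4,7], y∈[5,8] → 3·3 = 9.
|P∩Q∩R| = 8.3333.
|P ∪ Q ∪ R| = 96 − 37.4167 + 8.3333 = 66.92.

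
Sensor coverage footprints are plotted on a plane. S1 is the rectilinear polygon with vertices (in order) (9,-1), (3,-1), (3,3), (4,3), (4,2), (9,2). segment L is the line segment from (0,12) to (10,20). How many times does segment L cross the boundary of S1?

The segment lies entirely outside S1 and never meets its boundary.

0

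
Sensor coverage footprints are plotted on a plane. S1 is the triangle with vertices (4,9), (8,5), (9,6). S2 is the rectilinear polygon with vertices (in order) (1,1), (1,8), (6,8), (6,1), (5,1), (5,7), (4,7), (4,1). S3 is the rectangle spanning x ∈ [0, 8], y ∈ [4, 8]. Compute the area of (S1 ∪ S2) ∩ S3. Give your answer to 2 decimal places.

19.40

|S1 ∪ S2| = 32.5333.
|(S1 ∪ S2) ∩ S3| = 19.40.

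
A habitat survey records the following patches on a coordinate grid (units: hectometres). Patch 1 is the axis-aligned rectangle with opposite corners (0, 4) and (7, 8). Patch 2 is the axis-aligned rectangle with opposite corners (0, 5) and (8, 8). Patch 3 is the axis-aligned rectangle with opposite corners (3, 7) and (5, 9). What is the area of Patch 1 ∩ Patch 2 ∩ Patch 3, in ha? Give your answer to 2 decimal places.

2.00

The intersection is the polygon with vertices (5,8), (5,7), (3,7), (3,8).
By the shoelace formula its area is 2.00.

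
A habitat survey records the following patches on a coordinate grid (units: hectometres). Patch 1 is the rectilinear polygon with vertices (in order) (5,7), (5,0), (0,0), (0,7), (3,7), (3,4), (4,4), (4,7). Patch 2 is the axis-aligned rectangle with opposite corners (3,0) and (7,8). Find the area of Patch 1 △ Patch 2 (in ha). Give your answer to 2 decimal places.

42.00

|Patch 1| = 32, |Patch 2| = 32, |Patch 1∩Patch 2| = 11.
|Patch 1 △ Patch 2| = |Patch 1| + |Patch 2| − 2·|Patch 1∩Patch 2| = 32 + 32 − 22 = 42.00.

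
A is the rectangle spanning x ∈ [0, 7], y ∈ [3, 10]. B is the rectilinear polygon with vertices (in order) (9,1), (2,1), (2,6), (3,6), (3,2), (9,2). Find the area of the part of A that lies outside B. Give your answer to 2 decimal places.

|A| = 49, |A∩B| = 3.
|A ∖ B| = |A| − |A∩B| = 49 − 3 = 46.00.

46.00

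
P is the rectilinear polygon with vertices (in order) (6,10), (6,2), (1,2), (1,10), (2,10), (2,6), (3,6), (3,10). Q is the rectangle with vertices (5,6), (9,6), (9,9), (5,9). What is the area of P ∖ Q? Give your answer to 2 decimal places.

|P| = 36, |P∩Q| = 3.
|P ∖ Q| = |P| − |P∩Q| = 36 − 3 = 33.00.

33.00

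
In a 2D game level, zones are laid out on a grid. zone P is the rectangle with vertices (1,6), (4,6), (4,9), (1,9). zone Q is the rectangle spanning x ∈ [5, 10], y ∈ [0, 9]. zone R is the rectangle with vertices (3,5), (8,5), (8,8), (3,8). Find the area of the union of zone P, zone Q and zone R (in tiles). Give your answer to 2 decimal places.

By inclusion–exclusion:
Individual areas: |zone P| = 9, |zone Q| = 45, |zone R| = 15.
|zone P∩zone Q| = 0 (no overlap).
|zone P∩zone R|: x∈[3,4], y∈[6,8] → 1·2 = 2.
|zone Q∩zone R|: x∈[5,8], y∈[5,8] → 3·3 = 9.
|zone P∩zone Q∩zone R| = 0.
|zone P ∪ zone Q ∪ zone R| = 69 − 11 + 0 = 58.00.

58.00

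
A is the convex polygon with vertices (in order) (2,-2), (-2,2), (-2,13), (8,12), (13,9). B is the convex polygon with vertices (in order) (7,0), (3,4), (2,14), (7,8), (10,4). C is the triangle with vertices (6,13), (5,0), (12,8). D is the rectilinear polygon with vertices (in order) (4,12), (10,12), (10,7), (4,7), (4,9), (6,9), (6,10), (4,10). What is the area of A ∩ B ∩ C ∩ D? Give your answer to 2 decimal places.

2.74

The intersection is the polygon with vertices (7.75,7), (5.538,7), (5.692,9), (6,9), (6,9.2), (7,8).
By the shoelace formula its area is 2.74.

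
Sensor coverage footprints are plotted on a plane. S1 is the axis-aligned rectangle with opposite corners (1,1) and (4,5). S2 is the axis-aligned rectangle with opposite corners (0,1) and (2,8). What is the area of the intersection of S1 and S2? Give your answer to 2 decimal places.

|S1∩S2|: x∈[1,2], y∈[1,5] → 1·4 = 4.

4.00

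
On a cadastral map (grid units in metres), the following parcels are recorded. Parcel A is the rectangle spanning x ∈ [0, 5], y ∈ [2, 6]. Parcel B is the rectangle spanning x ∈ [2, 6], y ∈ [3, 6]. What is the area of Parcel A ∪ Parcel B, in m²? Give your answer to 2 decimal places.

By inclusion–exclusion:
Individual areas: |Parcel A| = 20, |Parcel B| = 12.
|Parcel A∩Parcel B|: x∈[2,5], y∈[3,6] → 3·3 = 9.
|Parcel A ∪ Parcel B| = 32 − 9 = 23.00.

23.00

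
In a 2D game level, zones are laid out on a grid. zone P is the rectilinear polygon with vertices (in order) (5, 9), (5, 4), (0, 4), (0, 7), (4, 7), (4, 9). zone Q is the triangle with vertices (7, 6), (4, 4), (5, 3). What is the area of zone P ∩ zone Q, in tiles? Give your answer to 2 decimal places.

The intersection is the polygon with vertices (5,4), (4,4), (5,4.667).
By the shoelace formula its area is 0.33.

0.33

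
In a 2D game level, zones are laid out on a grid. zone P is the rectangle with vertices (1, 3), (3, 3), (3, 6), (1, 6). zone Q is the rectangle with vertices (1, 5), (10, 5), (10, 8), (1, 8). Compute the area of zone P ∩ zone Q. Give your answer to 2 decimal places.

|zone P∩zone Q|: x∈[1,3], y∈[5,6] → 2·1 = 2.

2.00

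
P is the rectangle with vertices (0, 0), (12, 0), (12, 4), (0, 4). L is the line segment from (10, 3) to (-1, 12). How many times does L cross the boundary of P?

1

The segment meets the boundary at (8.778,4).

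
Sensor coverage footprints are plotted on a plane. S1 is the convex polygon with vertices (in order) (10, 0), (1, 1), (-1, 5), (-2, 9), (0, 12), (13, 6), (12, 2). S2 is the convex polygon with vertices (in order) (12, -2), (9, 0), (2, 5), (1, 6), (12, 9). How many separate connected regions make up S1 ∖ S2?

2

S1 ∖ S2 splits into 2 disjoint pieces (area 59.2229, area 2.2308).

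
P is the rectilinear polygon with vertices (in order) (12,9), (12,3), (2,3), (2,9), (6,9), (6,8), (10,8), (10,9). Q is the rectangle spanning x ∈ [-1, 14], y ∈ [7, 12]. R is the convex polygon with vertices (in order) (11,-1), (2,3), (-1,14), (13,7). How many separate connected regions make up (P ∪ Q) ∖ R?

2

(P ∪ Q) ∖ R splits into 2 disjoint pieces (area 6.1364, area 30).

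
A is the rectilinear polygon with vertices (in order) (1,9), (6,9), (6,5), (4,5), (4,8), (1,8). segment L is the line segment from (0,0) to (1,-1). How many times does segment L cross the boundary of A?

The segment lies entirely outside A and never meets its boundary.

0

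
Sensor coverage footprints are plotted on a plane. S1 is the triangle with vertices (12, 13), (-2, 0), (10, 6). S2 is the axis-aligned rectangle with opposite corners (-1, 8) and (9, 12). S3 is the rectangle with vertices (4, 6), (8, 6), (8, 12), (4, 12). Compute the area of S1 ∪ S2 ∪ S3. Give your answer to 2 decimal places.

76.44

By inclusion–exclusion:
Individual areas: |S1| = 36, |S2| = 40, |S3| = 24.
|S1∩S2| = 2.6401.
|S1∩S3| = 5.8132.
|S2∩S3|: x∈[4,8], y∈[8,12] → 4·4 = 16.
|S1∩S2∩S3| = 0.8901.
|S1 ∪ S2 ∪ S3| = 100 − 24.4533 + 0.8901 = 76.44.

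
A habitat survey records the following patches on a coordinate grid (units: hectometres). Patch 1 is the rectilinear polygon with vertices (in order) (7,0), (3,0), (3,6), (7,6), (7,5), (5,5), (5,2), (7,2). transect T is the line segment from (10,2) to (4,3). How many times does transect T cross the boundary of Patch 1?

The segment meets the boundary at (5,2.833).

1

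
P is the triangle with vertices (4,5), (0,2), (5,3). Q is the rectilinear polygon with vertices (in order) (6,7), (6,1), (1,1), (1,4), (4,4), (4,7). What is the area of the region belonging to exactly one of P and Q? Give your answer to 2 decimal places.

|P| = 5.5, |Q| = 21, |P∩Q| = 4.5583.
|P △ Q| = |P| + |Q| − 2·|P∩Q| = 5.5 + 21 − 9.1167 = 17.38.

17.38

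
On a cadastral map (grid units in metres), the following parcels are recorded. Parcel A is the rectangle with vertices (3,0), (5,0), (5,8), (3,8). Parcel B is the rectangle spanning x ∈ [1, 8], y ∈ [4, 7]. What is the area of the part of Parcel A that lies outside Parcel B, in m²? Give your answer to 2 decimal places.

10.00

|Parcel A∩Parcel B|: x∈[3,5], y∈[4,7] → 2·3 = 6.
|Parcel A| = 16.
|Parcel A ∖ Parcel B| = |Parcel A| − |Parcel A∩Parcel B| = 16 − 6 = 10.00.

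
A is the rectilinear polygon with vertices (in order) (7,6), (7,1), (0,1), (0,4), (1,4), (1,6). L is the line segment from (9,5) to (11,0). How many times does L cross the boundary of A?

The segment lies entirely outside A and never meets its boundary.

0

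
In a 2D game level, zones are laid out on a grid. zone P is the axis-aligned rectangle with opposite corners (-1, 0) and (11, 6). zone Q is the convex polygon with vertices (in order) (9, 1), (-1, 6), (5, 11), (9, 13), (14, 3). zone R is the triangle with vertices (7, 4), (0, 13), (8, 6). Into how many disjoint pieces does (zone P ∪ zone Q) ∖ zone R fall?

(zone P ∪ zone Q) ∖ zone R is a single connected region.

1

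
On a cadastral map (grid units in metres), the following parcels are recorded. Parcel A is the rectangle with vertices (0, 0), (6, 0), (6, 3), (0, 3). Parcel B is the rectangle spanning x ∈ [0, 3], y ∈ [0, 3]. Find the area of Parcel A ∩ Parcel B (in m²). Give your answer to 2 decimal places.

|Parcel A∩Parcel B|: x∈[0,3], y∈[0,3] → 3·3 = 9.

9.00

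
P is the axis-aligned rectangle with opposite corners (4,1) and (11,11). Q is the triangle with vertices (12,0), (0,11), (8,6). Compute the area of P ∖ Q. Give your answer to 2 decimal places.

58.63

|P| = 70, |P∩Q| = 11.3712.
|P ∖ Q| = |P| − |P∩Q| = 70 − 11.3712 = 58.63.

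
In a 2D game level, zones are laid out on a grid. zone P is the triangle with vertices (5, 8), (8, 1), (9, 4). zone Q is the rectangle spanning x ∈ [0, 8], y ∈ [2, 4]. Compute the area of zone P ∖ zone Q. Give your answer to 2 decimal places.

|zone P| = 8, |zone P∩zone Q| = 1.7143.
|zone P ∖ zone Q| = |zone P| − |zone P∩zone Q| = 8 − 1.7143 = 6.29.

6.29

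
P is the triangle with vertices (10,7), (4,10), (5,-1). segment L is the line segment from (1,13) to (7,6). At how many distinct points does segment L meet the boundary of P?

The segment meets the boundary at (4.051,9.441).

1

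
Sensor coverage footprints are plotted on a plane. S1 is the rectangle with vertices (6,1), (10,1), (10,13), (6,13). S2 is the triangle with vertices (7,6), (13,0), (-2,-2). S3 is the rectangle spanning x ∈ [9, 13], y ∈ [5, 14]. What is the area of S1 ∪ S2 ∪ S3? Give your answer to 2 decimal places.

111.94

By inclusion–exclusion:
Individual areas: |S1| = 48, |S2| = 51, |S3| = 36.
|S1∩S2| = 15.0556.
|S1∩S3|: x∈[9,10], y∈[5,13] → 1·8 = 8.
|S2∩S3| = 0.
|S1∩S2∩S3| = 0.
|S1 ∪ S2 ∪ S3| = 135 − 23.0556 + 0 = 111.94.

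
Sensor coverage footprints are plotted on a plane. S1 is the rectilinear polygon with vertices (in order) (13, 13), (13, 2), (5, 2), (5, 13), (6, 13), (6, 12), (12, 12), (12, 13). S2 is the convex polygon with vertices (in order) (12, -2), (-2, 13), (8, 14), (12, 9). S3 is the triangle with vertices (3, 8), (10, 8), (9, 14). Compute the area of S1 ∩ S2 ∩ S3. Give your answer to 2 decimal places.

The intersection is the polygon with vertices (5,10), (7,12), (9.333,12), (10,8), (5,8).
By the shoelace formula its area is 16.67.

16.67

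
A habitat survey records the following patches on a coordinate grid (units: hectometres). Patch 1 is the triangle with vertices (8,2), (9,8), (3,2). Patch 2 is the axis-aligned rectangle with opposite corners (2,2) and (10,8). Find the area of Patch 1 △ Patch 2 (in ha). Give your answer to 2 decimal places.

33.00

|Patch 1| = 15, |Patch 2| = 48, |Patch 1∩Patch 2| = 15.
|Patch 1 △ Patch 2| = |Patch 1| + |Patch 2| − 2·|Patch 1∩Patch 2| = 15 + 48 − 30 = 33.00.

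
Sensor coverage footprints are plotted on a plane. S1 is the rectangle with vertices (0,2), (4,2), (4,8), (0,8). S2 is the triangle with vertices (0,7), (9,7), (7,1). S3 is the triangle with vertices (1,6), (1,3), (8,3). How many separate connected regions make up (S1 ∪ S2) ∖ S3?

2

(S1 ∪ S2) ∖ S3 splits into 2 disjoint pieces (area 30.8542, area 3).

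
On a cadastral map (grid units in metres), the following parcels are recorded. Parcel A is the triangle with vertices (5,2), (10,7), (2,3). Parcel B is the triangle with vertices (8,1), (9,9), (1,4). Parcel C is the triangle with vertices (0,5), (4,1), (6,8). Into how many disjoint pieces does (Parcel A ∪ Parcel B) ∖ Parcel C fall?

1

(Parcel A ∪ Parcel B) ∖ Parcel C is a single connected region.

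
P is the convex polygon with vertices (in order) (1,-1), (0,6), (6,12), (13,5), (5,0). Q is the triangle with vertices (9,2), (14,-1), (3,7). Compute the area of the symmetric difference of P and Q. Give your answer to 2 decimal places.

92.84

|P| = 93, |Q| = 3.5, |P∩Q| = 1.8303.
|P △ Q| = |P| + |Q| − 2·|P∩Q| = 93 + 3.5 − 3.6605 = 92.84.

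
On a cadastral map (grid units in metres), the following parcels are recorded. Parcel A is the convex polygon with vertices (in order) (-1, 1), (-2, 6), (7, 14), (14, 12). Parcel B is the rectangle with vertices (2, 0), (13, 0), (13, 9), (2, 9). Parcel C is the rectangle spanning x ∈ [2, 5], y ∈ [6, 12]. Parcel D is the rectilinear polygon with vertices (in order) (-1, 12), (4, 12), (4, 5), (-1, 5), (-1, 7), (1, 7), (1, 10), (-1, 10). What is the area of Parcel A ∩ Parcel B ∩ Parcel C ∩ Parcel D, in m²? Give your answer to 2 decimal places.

6.00

The intersection is the polygon with vertices (4,9), (4,6), (2,6), (2,9).
By the shoelace formula its area is 6.00.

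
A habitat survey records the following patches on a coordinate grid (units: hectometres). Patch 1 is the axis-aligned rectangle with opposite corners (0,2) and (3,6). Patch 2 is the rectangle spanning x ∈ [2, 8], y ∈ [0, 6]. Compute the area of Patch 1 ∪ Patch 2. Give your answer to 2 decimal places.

By inclusion–exclusion:
Individual areas: |Patch 1| = 12, |Patch 2| = 36.
|Patch 1∩Patch 2|: x∈[2,3], y∈[2,6] → 1·4 = 4.
|Patch 1 ∪ Patch 2| = 48 − 4 = 44.00.

44.00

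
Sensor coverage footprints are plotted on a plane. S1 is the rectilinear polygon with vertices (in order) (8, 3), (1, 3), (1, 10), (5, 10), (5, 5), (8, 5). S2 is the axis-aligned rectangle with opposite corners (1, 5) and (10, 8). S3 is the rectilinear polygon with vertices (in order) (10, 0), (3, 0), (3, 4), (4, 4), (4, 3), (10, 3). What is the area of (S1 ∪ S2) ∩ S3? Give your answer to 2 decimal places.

|S1 ∪ S2| = 49.
|(S1 ∪ S2) ∩ S3| = 1.00.

1.00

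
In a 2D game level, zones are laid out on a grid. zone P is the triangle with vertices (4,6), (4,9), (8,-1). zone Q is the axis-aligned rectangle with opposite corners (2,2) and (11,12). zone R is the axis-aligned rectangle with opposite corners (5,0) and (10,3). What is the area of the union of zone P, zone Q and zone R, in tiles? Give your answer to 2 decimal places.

100.09

By inclusion–exclusion:
Individual areas: |zone P| = 6, |zone Q| = 90, |zone R| = 15.
|zone P∩zone Q| = 5.2286.
|zone P∩zone R| = 1.2857.
|zone Q∩zone R|: x∈[5,10], y∈[2,3] → 5·1 = 5.
|zone P∩zone Q∩zone R| = 0.6.
|zone P ∪ zone Q ∪ zone R| = 111 − 11.5143 + 0.6 = 100.09.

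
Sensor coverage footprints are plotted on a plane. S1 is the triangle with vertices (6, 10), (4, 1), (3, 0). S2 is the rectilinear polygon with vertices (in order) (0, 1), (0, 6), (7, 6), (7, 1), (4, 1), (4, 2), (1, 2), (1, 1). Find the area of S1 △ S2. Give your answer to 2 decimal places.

31.54

|S1| = 3.5, |S2| = 32, |S1∩S2| = 1.9778.
|S1 △ S2| = |S1| + |S2| − 2·|S1∩S2| = 3.5 + 32 − 3.9556 = 31.54.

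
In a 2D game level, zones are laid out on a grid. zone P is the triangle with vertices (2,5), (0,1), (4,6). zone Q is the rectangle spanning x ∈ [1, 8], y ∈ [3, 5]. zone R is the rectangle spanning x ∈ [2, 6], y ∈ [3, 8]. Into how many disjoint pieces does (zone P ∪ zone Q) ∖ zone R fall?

2

(zone P ∪ zone Q) ∖ zone R splits into 2 disjoint pieces (area 2.6, area 4).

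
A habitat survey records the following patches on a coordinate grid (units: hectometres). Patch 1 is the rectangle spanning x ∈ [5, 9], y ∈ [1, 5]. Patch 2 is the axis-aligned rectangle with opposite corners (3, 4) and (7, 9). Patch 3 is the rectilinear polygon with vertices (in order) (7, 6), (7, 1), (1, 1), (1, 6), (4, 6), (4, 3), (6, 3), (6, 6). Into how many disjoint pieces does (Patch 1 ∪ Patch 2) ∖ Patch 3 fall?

(Patch 1 ∪ Patch 2) ∖ Patch 3 splits into 2 disjoint pieces (area 8, area 17).

2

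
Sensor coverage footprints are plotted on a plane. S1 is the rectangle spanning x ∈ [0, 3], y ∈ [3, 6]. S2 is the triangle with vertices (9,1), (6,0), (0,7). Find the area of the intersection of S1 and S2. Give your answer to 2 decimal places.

1.93

The intersection is the polygon with vertices (3,3.5), (0.857,6), (1.5,6), (3,5).
By the shoelace formula its area is 1.93.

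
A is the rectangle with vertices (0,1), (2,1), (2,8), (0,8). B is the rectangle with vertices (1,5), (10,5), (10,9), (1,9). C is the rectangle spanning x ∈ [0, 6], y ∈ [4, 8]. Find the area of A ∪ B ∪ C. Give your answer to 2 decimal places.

51.00

By inclusion–exclusion:
Individual areas: |A| = 14, |B| = 36, |C| = 24.
|A∩B|: x∈[1,2], y∈[5,8] → 1·3 = 3.
|A∩C|: x∈[0,2], y∈[4,8] → 2·4 = 8.
|B∩C|: x∈[1,6], y∈[5,8] → 5·3 = 15.
|A∩B∩C| = 3.
|A ∪ B ∪ C| = 74 − 26 + 3 = 51.00.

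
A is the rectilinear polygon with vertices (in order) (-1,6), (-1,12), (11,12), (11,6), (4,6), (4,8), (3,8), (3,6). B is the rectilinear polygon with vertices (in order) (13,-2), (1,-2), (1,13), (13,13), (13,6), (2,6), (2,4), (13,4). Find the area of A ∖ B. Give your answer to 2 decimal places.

|A| = 70, |A∩B| = 58.
|A ∖ B| = |A| − |A∩B| = 70 − 58 = 12.00.

12.00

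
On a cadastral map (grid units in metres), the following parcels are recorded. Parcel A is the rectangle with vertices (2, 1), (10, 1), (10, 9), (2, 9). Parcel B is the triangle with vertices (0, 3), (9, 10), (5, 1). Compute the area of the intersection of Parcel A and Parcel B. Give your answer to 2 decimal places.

The intersection is the polygon with vertices (8.556,9), (5,1), (2,2.2), (2,4.556), (7.714,9).
By the shoelace formula its area is 23.72.

23.72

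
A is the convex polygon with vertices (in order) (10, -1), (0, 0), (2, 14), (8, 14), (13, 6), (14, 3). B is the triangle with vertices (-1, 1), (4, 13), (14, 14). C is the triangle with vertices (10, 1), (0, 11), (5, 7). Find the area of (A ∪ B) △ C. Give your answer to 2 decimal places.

|A ∪ B| = 163.6639.
|(A ∪ B) ∩ C| = 4.8061.
|(A ∪ B) △ C| = 163.6639 + 5 − 9.6122 = 159.05.

159.05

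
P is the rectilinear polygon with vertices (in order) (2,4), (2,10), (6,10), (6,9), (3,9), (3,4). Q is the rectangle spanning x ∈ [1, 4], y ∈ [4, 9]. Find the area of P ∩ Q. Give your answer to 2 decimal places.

5.00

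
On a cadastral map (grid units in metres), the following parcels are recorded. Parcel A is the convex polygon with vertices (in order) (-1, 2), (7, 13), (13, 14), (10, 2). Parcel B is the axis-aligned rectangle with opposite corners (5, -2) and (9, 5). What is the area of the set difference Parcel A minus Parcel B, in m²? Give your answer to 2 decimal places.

|Parcel A| = 95, |Parcel A∩Parcel B| = 12.
|Parcel A ∖ Parcel B| = |Parcel A| − |Parcel A∩Parcel B| = 95 − 12 = 83.00.

83.00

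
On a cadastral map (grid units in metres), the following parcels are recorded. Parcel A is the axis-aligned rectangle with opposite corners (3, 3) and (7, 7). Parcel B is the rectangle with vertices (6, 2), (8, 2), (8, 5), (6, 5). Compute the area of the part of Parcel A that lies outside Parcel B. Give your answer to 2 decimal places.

14.00

|Parcel A∩Parcel B|: x∈[6,7], y∈[3,5] → 1·2 = 2.
|Parcel A| = 16.
|Parcel A ∖ Parcel B| = |Parcel A| − |Parcel A∩Parcel B| = 16 − 2 = 14.00.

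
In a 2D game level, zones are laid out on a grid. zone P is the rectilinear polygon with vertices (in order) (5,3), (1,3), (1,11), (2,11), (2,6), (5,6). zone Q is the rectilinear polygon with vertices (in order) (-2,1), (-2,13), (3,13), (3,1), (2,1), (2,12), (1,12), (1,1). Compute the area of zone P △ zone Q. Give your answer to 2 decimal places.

|zone P| = 17, |zone Q| = 49, |zone P∩zone Q| = 3.
|zone P △ zone Q| = |zone P| + |zone Q| − 2·|zone P∩zone Q| = 17 + 49 − 6 = 60.00.

60.00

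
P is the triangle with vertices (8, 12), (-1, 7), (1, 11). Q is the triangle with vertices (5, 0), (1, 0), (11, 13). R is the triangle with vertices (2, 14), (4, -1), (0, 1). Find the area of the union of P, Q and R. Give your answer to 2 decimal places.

By inclusion–exclusion:
Individual areas: |P| = 13, |Q| = 26, |R| = 28.
|P∩Q| = 0.
|P∩R| = 2.9819.
|Q∩R| = 4.3719.
|P∩Q∩R| = 0.
|P ∪ Q ∪ R| = 67 − 7.3538 + 0 = 59.65.

59.65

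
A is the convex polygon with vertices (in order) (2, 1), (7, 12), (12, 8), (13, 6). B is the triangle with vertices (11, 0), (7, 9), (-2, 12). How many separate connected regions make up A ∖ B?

2

A ∖ B splits into 2 disjoint pieces (area 10.8324, area 24.894).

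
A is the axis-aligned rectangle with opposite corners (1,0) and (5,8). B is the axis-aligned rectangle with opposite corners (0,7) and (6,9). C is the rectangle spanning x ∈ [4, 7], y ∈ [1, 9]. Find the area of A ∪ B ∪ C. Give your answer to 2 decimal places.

54.00

By inclusion–exclusion:
Individual areas: |A| = 32, |B| = 12, |C| = 24.
|A∩B|: x∈[1,5], y∈[7,8] → 4·1 = 4.
|A∩C|: x∈[4,5], y∈[1,8] → 1·7 = 7.
|B∩C|: x∈[4,6], y∈[7,9] → 2·2 = 4.
|A∩B∩C| = 1.
|A ∪ B ∪ C| = 68 − 15 + 1 = 54.00.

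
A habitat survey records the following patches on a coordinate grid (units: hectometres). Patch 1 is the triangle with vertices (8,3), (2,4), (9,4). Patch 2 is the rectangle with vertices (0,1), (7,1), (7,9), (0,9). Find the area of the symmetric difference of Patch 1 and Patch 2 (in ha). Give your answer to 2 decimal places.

55.33

|Patch 1| = 3.5, |Patch 2| = 56, |Patch 1∩Patch 2| = 2.0833.
|Patch 1 △ Patch 2| = |Patch 1| + |Patch 2| − 2·|Patch 1∩Patch 2| = 3.5 + 56 − 4.1667 = 55.33.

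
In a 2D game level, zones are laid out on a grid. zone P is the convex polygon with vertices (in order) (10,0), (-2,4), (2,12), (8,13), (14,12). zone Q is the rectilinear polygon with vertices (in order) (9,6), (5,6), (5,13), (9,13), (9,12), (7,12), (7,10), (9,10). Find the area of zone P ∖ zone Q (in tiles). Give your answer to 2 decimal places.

|zone P| = 134, |zone P∩zone Q| = 23.1667.
|zone P ∖ zone Q| = |zone P| − |zone P∩zone Q| = 134 − 23.1667 = 110.83.

110.83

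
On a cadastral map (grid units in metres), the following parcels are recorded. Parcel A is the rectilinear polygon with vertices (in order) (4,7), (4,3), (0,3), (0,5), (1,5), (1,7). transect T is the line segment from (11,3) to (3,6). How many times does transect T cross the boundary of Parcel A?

The segment meets the boundary at (4,5.625).

1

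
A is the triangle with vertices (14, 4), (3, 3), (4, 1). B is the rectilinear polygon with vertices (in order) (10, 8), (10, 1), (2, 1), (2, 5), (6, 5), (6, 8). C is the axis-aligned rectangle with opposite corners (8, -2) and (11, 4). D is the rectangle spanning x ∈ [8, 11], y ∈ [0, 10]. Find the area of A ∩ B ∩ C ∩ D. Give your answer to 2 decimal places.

The intersection is the polygon with vertices (10,2.8), (8,2.2), (8,3.454), (10,3.636).
By the shoelace formula its area is 2.09.

2.09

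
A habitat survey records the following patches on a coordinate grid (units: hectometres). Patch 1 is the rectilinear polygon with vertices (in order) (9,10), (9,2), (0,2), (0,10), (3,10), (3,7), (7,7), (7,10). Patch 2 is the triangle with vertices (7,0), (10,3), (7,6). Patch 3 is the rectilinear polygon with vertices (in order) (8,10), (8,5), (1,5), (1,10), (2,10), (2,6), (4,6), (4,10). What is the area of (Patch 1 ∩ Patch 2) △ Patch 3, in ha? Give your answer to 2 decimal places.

32.00

|Patch 1 ∩ Patch 2| = 6.
|(Patch 1 ∩ Patch 2) ∩ Patch 3| = 0.5.
|(Patch 1 ∩ Patch 2) △ Patch 3| = 6 + 27 − 1 = 32.00.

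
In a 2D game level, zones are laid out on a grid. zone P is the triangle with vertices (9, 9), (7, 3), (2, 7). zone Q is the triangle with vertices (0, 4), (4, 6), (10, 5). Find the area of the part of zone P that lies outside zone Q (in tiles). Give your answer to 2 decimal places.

15.33

|zone P| = 19, |zone P∩zone Q| = 3.6715.
|zone P ∖ zone Q| = |zone P| − |zone P∩zone Q| = 19 − 3.6715 = 15.33.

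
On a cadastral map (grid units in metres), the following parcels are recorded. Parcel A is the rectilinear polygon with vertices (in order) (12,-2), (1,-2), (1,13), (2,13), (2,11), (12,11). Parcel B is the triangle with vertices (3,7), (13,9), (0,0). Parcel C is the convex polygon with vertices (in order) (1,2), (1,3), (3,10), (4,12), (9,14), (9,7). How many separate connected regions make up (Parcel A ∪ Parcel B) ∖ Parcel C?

(Parcel A ∪ Parcel B) ∖ Parcel C splits into 2 disjoint pieces (area 92.0667, area 11.25).

2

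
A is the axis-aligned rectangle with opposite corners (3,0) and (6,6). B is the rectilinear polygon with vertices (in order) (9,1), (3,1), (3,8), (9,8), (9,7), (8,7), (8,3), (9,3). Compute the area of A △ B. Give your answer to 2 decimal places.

26.00

|A| = 18, |B| = 38, |A∩B| = 15.
|A △ B| = |A| + |B| − 2·|A∩B| = 18 + 38 − 30 = 26.00.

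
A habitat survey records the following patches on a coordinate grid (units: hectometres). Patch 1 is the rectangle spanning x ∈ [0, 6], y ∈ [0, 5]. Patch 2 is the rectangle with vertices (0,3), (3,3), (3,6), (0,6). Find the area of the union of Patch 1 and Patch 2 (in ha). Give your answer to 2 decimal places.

By inclusion–exclusion:
Individual areas: |Patch 1| = 30, |Patch 2| = 9.
|Patch 1∩Patch 2|: x∈[0,3], y∈[3,5] → 3·2 = 6.
|Patch 1 ∪ Patch 2| = 39 − 6 = 33.00.

33.00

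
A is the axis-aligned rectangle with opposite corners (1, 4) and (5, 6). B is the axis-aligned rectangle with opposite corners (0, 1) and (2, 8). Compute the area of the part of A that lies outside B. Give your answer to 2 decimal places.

|A∩B|: x∈[1,2], y∈[4,6] → 1·2 = 2.
|A| = 8.
|A ∖ B| = |A| − |A∩B| = 8 − 2 = 6.00.

6.00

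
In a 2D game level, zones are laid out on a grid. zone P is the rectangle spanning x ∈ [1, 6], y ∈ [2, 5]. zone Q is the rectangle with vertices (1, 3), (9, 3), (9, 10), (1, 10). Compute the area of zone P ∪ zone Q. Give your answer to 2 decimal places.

61.00

By inclusion–exclusion:
Individual areas: |zone P| = 15, |zone Q| = 56.
|zone P∩zone Q|: x∈[1,6], y∈[3,5] → 5·2 = 10.
|zone P ∪ zone Q| = 71 − 10 = 61.00.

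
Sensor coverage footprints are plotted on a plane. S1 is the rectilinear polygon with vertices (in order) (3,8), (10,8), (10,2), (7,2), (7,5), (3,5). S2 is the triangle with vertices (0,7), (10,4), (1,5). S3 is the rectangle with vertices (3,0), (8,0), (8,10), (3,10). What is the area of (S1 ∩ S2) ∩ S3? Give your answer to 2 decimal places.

|S1 ∩ S2| = 2.8667.
|(S1 ∩ S2) ∩ S3| = 2.49.

2.49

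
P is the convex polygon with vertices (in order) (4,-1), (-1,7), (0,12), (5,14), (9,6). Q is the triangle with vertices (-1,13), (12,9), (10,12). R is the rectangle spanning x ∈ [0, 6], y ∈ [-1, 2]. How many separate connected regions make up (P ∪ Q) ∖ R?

(P ∪ Q) ∖ R is a single connected region.

1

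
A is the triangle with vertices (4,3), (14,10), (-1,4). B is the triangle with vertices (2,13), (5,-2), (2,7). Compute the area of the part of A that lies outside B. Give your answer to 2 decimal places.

20.37

|A| = 22.5, |A∩B| = 2.1289.
|A ∖ B| = |A| − |A∩B| = 22.5 − 2.1289 = 20.37.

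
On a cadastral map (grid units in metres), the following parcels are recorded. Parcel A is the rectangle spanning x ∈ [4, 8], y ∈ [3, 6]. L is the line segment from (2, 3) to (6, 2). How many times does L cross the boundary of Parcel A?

0

The segment lies entirely outside Parcel A and never meets its boundary.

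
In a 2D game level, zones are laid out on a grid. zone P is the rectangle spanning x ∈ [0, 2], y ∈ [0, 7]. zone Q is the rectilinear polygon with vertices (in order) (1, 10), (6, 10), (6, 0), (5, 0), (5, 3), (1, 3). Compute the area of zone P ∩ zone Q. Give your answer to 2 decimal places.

The intersection is the polygon with vertices (2,7), (2,3), (1,3), (1,7).
By the shoelace formula its area is 4.00.

4.00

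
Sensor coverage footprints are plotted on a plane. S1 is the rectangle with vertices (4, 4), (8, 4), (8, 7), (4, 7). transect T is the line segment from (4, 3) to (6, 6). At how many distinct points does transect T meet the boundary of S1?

The segment meets the boundary at (4.667,4).

1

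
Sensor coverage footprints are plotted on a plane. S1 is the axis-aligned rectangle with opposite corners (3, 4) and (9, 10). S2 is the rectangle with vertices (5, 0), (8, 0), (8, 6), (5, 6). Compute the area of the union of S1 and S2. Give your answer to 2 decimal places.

48.00

By inclusion–exclusion:
Individual areas: |S1| = 36, |S2| = 18.
|S1∩S2|: x∈[5,8], y∈[4,6] → 3·2 = 6.
|S1 ∪ S2| = 54 − 6 = 48.00.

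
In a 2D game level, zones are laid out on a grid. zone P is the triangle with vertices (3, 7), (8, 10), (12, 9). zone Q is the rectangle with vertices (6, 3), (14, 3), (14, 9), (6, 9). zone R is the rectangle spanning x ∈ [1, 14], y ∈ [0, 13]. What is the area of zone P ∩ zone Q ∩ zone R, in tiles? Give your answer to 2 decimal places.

3.97

The intersection is the polygon with vertices (12,9), (6,7.667), (6,8.8), (6.333,9).
By the shoelace formula its area is 3.97.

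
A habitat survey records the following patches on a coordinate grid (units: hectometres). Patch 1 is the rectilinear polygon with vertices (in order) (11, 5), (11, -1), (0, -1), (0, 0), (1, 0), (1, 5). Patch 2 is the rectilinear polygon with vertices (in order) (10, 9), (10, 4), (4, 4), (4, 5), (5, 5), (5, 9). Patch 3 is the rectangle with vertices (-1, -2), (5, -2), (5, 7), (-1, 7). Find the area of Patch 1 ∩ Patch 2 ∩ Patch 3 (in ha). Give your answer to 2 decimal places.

The intersection is the polygon with vertices (4,4), (4,5), (5,5), (5,4).
By the shoelace formula its area is 1.00.

1.00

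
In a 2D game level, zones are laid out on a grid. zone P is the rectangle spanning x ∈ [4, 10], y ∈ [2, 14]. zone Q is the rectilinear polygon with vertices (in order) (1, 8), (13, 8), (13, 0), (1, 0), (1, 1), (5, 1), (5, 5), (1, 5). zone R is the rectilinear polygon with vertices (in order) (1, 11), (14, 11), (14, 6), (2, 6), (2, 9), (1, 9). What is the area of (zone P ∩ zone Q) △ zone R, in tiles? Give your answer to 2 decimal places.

|zone P ∩ zone Q| = 33.
|(zone P ∩ zone Q) ∩ zone R| = 12.
|(zone P ∩ zone Q) △ zone R| = 33 + 62 − 24 = 71.00.

71.00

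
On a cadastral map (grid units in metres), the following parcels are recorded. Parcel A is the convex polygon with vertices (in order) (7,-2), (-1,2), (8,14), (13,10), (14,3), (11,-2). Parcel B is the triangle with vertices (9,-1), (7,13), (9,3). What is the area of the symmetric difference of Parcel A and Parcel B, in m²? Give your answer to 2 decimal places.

141.00

|Parcel A| = 145, |Parcel B| = 4, |Parcel A∩Parcel B| = 3.9979.
|Parcel A △ Parcel B| = |Parcel A| + |Parcel B| − 2·|Parcel A∩Parcel B| = 145 + 4 − 7.9958 = 141.00.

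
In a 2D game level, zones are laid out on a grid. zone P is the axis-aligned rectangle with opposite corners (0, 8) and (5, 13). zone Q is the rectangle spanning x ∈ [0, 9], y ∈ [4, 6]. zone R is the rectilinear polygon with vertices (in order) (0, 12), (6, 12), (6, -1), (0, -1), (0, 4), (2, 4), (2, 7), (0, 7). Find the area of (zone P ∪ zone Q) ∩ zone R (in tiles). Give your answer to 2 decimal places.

|zone P ∪ zone Q| = 43.
|(zone P ∪ zone Q) ∩ zone R| = 28.00.

28.00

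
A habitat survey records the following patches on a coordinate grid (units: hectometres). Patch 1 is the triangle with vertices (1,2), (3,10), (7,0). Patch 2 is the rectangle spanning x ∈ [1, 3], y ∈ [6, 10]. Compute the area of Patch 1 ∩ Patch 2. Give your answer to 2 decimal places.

The intersection is the polygon with vertices (3,10), (3,6), (2,6).
By the shoelace formula its area is 2.00.

2.00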